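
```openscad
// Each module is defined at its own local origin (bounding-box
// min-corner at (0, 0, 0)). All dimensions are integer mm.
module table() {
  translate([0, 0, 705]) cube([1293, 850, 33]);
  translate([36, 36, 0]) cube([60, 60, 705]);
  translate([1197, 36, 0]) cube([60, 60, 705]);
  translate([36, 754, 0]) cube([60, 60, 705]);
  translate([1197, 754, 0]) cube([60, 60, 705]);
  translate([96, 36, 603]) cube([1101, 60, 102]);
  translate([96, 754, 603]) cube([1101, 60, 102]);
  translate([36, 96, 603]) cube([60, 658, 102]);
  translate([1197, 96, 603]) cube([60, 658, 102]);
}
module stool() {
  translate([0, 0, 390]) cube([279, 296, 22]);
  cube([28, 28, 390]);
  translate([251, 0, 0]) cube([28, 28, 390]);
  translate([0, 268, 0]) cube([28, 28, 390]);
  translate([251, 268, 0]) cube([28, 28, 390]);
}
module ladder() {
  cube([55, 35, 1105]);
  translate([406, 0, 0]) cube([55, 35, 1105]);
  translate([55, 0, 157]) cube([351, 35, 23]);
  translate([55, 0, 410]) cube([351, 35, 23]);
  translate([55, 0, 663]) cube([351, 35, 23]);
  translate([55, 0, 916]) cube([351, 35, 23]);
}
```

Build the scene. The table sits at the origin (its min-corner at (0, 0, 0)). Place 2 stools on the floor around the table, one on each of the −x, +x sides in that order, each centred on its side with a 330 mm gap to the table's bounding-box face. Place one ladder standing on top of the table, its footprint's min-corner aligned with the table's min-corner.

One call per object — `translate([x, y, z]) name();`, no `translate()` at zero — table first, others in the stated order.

table();
translate([-609, 277, 0]) stool();
translate([1623, 277, 0]) stool();
translate([0, 0, 738]) ladder();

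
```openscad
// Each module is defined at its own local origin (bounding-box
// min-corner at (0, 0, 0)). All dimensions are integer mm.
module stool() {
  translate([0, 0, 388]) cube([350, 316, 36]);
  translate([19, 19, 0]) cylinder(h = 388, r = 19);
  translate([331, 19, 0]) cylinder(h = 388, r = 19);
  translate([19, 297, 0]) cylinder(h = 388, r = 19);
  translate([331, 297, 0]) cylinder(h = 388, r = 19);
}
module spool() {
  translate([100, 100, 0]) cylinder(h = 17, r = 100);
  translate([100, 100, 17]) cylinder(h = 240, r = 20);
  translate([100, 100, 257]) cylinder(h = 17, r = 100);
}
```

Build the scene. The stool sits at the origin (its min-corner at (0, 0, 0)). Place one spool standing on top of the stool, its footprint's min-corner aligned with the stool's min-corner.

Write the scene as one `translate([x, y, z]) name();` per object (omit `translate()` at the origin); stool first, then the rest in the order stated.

stool();
translate([0, 0, 424]) spool();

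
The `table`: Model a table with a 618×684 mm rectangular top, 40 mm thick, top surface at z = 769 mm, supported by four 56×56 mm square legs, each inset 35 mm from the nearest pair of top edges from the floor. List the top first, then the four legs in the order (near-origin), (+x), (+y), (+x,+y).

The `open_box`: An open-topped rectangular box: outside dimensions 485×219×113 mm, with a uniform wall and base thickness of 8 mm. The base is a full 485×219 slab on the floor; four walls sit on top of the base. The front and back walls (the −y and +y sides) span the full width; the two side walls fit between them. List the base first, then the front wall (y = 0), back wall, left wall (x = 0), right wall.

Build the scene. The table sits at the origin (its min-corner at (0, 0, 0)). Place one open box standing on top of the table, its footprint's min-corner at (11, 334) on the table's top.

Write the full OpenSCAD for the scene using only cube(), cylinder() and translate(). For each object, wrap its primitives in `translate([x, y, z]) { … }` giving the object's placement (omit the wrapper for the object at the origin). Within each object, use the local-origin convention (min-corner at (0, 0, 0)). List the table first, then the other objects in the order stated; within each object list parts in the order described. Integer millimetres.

translate([0, 0, 729]) cube([618, 684, 40]);
translate([35, 35, 0]) cube([56, 56, 729]);
translate([527, 35, 0]) cube([56, 56, 729]);
translate([35, 593, 0]) cube([56, 56, 729]);
translate([527, 593, 0]) cube([56, 56, 729]);
translate([11, 334, 769]) {
  cube([485, 219, 8]);
  translate([0, 0, 8]) cube([485, 8, 105]);
  translate([0, 211, 8]) cube([485, 8, 105]);
  translate([0, 8, 8]) cube([8, 203, 105]);
  translate([477, 8, 8]) cube([8, 203, 105]);
}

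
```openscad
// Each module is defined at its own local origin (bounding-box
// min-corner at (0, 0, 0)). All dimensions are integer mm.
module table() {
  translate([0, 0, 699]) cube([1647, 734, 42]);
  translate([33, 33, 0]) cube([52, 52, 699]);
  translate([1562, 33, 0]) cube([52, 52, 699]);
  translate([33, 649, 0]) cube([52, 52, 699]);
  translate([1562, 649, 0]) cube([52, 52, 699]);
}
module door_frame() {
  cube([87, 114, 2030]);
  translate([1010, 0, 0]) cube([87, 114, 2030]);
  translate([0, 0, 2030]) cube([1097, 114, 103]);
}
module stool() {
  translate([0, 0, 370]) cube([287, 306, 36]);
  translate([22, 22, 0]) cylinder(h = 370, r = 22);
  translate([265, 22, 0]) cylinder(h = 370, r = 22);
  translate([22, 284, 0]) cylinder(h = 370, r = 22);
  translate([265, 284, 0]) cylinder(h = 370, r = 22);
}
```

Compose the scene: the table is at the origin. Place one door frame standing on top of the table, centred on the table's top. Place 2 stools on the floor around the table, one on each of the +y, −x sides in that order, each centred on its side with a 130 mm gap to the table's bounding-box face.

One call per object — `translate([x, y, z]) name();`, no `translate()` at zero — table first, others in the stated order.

table();
translate([275, 310, 741]) door_frame();
translate([680, 864, 0]) stool();
translate([-417, 214, 0]) stool();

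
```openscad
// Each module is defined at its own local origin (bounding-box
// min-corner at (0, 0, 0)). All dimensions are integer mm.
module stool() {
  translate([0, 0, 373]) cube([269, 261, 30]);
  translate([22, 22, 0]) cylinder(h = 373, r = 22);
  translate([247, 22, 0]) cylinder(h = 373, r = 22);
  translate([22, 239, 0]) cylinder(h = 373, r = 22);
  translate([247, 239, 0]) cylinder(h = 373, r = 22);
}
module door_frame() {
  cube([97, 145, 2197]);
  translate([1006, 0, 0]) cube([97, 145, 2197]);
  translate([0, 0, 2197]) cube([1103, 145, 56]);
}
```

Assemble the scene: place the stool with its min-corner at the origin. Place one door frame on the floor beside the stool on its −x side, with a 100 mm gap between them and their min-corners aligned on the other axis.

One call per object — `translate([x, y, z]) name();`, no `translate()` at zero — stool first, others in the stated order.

stool();
translate([-1203, 0, 0]) door_frame();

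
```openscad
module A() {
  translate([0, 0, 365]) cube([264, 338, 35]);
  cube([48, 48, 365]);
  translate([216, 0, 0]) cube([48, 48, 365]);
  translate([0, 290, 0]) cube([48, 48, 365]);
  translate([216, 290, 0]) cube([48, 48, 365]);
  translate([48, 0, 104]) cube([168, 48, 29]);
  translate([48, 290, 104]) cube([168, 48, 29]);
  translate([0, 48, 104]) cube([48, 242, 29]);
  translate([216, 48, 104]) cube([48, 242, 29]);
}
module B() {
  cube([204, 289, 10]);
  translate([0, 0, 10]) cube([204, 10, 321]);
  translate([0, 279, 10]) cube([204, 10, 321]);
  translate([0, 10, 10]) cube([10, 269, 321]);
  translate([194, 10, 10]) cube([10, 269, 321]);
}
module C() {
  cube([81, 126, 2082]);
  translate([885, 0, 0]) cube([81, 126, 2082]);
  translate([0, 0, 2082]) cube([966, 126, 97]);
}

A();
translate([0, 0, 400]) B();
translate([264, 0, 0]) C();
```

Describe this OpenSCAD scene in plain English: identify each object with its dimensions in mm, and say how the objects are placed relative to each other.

A is a four-legged stool. The seat is a 264×338×35 mm slab whose top surface is at z = 400 mm; four square legs, each 48×48 mm in cross-section, run from the floor (z = 0) to the underside of the seat, each flush with a corner of the seat. Four stretchers, 48 mm wide and 29 mm tall, connect adjacent legs with their undersides at z = 104 mm, each running between the inner faces of the legs it joins and aligned with the legs' outer faces on the other axis.

B is an open-topped rectangular box: outside dimensions 204×289×331 mm, with a uniform wall and base thickness of 10 mm. The base is a full 204×289 slab on the floor; four walls sit on top of the base. The front and back walls (the −y and +y sides) span the full width; the two side walls fit between them.

C is a door frame. The clear opening is 804 mm wide and 2082 mm high. Two 81 mm wide jambs, 126 mm deep, stand either side of the opening from the floor to the top of the opening. A 97 mm thick head sits across the top of both jambs, spanning the full outside width of the frame.

The open box is on top of the stool. The door frame is against the stool's +x side, with their −y faces flush.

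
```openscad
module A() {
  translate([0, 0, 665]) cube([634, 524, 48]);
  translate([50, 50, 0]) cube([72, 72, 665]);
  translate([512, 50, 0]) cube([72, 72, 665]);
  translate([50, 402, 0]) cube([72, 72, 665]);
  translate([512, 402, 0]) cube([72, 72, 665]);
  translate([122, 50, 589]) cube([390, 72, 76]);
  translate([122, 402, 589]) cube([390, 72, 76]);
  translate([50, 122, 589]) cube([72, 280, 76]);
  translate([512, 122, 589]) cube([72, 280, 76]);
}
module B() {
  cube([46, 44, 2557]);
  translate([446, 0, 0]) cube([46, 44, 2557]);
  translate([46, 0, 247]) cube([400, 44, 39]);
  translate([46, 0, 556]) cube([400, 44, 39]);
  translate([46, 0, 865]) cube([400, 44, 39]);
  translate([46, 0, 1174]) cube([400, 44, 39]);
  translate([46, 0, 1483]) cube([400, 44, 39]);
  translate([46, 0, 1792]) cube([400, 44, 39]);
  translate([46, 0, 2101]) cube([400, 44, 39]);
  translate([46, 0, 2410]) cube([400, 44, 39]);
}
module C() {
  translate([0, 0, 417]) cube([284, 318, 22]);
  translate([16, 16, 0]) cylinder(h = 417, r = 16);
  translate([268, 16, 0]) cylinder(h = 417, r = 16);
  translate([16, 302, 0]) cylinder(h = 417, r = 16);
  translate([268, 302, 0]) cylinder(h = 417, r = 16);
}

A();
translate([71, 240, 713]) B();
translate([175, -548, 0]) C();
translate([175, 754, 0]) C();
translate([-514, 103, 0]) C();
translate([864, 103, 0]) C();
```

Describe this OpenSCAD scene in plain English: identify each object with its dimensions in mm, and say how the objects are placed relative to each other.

A is a table with a 634×524 mm rectangular top, 48 mm thick, top surface at z = 713 mm, supported by four 72×72 mm square legs, each inset 50 mm from the nearest pair of top edges, running from the floor. Four apron rails, 72 mm thick and 76 mm tall, run between adjacent legs with their top edges flush with the underside of the top and their outer faces flush with the legs' outer faces.

B is a wooden ladder with two side rails of 46×44 mm section and 2557 mm height, set 492 mm apart overall. Between them run 8 rectangular rungs (44 mm deep, 39 mm thick), front faces flush with the rails' −y face. The bottom of the first rung is 247 mm above the floor and each subsequent rung is 309 mm higher than the one below.

C is a simple wooden stool: a rectangular seat 284 mm (x) by 318 mm (y), 22 mm thick, top face at z = 439 mm, on four round legs, each 32 mm in diameter. The legs rest on z = 0, each leg's axis is inset half a diameter from the nearest pair of seat edges (so the leg's bounding box is flush with the corner).

The ladder is on top of the table, centred. Four stools sit around the table at the −y, +y, −x, +x sides.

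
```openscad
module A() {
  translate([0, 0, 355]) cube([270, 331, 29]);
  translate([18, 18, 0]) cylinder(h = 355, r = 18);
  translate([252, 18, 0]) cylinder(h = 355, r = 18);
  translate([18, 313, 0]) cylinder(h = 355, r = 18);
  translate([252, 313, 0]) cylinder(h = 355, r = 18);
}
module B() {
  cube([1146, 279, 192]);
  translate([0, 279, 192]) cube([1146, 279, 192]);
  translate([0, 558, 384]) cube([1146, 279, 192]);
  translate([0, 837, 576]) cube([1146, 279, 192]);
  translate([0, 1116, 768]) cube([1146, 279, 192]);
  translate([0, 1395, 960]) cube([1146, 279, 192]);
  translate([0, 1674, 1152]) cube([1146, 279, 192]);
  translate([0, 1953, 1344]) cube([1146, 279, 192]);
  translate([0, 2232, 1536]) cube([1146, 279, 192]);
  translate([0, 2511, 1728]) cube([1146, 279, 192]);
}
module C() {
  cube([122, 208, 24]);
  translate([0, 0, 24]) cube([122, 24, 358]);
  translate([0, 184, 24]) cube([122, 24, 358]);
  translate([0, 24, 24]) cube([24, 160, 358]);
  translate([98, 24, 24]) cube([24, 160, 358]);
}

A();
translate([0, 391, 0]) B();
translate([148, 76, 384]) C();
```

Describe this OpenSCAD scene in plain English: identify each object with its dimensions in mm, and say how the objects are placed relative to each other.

A is a four-legged stool. The seat is 270×331 mm, 29 mm thick, top at z = 384 mm. It stands on four round legs, each 36 mm in diameter, from z = 0 to the seat underside, each leg's axis is inset half a diameter from the nearest pair of seat edges (so the leg's bounding box is flush with the corner).

B is a run of 10 identical solid stair steps. Each tread is 1146×279 mm and each step block is 192 mm high. Step 1 rests on the floor; step k is offset from step 1 by (k−1)×279 mm in y and (k−1)×192 mm in z.

C is an open-topped rectangular box: outside dimensions 122×208×382 mm, with a uniform wall and base thickness of 24 mm. The base is a full 122×208 slab on the floor; four walls sit on top of the base. The front and back walls (the −y and +y sides) span the full width; the two side walls fit between them.

The staircase is on the floor beside the stool on its +y side. The open box is on top of the stool.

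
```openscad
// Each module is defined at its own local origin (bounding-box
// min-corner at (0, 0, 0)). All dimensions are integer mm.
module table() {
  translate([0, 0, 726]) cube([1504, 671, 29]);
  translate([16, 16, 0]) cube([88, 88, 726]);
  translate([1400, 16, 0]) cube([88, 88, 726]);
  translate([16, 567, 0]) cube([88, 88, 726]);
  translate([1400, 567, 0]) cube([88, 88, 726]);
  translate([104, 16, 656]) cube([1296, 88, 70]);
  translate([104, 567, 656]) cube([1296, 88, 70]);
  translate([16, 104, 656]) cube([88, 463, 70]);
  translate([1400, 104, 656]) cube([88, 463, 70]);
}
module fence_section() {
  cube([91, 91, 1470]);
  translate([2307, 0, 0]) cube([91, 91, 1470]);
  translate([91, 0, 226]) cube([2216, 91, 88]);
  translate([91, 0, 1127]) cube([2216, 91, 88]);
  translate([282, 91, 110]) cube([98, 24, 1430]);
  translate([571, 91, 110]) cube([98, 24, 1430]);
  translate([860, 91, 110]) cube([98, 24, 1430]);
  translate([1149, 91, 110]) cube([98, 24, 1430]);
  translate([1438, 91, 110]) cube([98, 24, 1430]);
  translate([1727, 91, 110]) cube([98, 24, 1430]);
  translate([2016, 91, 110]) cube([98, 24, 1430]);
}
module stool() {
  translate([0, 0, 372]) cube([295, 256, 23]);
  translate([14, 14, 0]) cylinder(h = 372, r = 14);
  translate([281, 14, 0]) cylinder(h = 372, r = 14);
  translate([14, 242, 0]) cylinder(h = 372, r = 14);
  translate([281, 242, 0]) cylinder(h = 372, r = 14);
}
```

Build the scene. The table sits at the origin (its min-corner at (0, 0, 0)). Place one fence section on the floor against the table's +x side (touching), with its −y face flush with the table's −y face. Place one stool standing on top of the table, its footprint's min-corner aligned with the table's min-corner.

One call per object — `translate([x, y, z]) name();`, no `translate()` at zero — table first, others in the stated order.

table();
translate([1504, 0, 0]) fence_section();
translate([0, 0, 755]) stool();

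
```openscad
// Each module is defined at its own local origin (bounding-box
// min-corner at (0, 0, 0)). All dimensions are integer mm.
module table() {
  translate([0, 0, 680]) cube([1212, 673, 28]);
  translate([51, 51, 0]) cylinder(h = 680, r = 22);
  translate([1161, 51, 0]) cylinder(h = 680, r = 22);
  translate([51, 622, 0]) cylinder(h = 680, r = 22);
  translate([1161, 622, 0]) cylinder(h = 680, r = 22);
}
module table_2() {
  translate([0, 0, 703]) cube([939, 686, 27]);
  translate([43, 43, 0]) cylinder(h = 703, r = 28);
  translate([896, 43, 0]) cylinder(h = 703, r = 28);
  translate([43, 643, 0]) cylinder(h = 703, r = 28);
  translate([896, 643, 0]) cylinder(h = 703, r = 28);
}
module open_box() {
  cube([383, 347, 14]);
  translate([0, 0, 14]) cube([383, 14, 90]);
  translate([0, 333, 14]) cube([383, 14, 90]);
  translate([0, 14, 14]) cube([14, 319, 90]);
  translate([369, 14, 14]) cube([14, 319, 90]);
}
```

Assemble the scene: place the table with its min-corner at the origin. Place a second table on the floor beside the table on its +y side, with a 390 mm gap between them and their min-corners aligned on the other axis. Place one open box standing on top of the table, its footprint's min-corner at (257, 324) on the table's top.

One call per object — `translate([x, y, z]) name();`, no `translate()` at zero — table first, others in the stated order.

table();
translate([0, 1063, 0]) table_2();
translate([257, 324, 708]) open_box();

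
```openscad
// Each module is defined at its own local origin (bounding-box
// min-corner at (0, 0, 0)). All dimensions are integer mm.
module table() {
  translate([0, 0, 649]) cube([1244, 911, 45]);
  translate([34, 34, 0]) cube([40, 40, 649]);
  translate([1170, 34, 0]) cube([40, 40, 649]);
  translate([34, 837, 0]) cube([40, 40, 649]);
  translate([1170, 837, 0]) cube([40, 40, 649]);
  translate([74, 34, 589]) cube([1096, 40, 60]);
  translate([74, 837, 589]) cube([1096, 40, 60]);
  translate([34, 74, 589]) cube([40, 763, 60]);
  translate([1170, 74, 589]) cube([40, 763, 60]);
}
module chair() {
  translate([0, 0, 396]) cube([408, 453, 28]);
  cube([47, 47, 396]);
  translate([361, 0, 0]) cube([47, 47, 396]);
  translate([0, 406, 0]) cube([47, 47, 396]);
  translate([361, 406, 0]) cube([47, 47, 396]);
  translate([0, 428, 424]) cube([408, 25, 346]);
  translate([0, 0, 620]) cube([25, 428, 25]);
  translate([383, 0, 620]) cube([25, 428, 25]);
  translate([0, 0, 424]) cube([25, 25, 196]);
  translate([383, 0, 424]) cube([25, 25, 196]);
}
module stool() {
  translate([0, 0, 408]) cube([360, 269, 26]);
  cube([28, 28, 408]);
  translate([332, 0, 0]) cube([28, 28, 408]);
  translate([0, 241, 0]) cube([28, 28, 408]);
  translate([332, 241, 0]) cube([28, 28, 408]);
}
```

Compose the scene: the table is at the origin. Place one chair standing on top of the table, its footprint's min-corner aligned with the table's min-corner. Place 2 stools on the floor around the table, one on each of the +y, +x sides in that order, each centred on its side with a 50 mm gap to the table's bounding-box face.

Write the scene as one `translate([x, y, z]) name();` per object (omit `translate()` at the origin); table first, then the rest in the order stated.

table();
translate([0, 0, 694]) chair();
translate([442, 961, 0]) stool();
translate([1294, 321, 0]) stool();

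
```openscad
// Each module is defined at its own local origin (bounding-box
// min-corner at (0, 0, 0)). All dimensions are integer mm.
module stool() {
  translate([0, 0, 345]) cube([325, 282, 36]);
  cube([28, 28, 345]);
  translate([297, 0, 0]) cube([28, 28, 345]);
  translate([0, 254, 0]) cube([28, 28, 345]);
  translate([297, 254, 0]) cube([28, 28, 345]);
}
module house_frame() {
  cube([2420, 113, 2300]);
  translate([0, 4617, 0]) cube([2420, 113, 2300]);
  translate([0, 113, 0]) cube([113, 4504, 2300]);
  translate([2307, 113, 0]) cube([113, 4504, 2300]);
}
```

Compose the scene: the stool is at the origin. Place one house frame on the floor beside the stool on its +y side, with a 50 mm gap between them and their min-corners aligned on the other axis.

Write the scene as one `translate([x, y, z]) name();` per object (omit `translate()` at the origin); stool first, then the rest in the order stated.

stool();
translate([0, 332, 0]) house_frame();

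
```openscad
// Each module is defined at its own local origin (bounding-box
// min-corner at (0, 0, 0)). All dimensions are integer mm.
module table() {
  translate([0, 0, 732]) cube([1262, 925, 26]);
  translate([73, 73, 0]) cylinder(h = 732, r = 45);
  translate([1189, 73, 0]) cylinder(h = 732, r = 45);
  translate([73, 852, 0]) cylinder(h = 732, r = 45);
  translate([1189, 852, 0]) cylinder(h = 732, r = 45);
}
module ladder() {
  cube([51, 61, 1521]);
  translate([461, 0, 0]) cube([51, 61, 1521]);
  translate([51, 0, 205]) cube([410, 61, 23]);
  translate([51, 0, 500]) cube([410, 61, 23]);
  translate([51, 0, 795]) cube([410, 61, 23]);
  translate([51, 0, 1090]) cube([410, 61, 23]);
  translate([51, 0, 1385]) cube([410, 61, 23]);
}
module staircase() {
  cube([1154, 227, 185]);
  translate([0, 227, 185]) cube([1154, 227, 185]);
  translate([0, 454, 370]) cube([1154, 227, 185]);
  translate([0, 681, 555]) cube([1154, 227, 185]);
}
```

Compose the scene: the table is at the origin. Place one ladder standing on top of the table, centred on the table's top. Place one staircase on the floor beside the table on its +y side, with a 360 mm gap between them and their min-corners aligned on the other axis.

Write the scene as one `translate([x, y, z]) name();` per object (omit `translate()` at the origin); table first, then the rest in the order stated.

table();
translate([375, 432, 758]) ladder();
translate([0, 1285, 0]) staircase();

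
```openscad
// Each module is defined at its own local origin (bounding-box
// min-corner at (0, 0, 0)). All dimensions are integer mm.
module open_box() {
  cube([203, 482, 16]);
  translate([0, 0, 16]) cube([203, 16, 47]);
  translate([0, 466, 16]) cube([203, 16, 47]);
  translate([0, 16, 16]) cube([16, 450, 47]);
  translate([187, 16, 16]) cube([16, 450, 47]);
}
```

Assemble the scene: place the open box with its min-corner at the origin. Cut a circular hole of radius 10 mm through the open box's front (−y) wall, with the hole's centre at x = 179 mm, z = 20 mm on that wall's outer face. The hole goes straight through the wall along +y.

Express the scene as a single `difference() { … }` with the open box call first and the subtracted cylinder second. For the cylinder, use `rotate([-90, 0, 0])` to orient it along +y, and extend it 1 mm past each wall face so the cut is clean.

difference() {
  open_box();
  translate([179, -1, 20]) rotate([-90, 0, 0]) cylinder(h = 18, r = 10);
}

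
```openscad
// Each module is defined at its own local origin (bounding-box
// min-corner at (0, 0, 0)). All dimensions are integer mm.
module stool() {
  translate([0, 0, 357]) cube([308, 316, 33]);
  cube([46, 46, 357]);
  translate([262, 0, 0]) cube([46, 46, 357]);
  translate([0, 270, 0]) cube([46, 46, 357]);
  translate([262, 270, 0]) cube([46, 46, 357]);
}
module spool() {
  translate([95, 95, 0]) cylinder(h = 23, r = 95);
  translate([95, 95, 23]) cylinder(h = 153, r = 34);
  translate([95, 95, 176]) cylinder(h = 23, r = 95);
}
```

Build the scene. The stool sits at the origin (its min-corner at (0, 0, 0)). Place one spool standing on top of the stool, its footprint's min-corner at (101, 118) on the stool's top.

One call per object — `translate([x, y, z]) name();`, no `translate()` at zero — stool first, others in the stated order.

stool();
translate([101, 118, 390]) spool();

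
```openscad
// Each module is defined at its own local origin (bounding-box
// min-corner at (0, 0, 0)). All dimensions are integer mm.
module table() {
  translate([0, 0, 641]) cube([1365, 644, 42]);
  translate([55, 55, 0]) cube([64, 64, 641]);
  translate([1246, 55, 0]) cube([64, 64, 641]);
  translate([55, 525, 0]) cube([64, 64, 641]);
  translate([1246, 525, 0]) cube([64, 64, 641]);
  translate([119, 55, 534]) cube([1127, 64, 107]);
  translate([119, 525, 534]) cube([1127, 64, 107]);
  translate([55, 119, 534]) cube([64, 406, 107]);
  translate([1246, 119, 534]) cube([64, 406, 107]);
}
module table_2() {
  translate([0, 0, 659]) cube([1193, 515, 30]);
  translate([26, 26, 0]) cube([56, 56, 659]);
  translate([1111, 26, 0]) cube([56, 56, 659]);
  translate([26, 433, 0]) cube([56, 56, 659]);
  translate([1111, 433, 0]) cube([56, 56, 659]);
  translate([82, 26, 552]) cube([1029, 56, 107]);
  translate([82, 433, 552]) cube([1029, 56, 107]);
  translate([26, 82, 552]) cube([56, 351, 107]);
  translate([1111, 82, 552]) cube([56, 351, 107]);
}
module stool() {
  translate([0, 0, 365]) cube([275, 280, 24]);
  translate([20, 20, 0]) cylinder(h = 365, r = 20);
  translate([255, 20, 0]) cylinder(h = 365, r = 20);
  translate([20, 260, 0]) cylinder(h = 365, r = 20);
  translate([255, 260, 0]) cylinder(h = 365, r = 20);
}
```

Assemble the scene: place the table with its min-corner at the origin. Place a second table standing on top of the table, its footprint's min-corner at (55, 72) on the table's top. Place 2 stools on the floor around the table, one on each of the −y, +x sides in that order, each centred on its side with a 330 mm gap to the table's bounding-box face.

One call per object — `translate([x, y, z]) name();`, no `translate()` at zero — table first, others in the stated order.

table();
translate([55, 72, 683]) table_2();
translate([545, -610, 0]) stool();
translate([1695, 182, 0]) stool();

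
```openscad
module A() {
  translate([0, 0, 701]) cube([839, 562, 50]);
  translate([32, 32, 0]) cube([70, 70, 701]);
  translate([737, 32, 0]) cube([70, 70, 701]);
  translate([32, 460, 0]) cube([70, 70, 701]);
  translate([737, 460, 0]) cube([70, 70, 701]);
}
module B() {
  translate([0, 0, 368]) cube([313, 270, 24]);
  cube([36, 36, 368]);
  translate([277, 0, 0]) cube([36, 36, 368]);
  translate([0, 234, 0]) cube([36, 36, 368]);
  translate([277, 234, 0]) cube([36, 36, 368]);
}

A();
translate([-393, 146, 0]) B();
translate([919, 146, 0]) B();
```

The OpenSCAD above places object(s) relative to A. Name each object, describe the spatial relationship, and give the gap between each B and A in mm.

Each stool's nearest face is 80 mm from the table's bounding box.

A is a table. B is a stool. Two stools sit around the table at the −x, +x sides. The gap between each stool and the table is 80 mm.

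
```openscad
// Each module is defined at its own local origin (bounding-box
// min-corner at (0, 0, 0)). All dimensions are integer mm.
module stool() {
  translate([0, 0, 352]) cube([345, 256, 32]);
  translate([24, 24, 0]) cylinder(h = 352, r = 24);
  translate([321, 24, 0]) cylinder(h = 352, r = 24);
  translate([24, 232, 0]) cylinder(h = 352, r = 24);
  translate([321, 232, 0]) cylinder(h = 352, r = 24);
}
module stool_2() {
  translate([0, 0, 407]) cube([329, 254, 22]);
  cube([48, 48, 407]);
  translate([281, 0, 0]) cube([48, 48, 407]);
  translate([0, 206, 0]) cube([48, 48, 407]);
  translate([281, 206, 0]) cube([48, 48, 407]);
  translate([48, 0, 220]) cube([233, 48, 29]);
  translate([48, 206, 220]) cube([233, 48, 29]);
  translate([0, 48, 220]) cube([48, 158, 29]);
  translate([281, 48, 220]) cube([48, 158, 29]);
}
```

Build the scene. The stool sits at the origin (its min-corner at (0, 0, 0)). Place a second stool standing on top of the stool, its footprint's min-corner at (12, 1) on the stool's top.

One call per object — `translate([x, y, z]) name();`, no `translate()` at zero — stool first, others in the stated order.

stool();
translate([12, 1, 384]) stool_2();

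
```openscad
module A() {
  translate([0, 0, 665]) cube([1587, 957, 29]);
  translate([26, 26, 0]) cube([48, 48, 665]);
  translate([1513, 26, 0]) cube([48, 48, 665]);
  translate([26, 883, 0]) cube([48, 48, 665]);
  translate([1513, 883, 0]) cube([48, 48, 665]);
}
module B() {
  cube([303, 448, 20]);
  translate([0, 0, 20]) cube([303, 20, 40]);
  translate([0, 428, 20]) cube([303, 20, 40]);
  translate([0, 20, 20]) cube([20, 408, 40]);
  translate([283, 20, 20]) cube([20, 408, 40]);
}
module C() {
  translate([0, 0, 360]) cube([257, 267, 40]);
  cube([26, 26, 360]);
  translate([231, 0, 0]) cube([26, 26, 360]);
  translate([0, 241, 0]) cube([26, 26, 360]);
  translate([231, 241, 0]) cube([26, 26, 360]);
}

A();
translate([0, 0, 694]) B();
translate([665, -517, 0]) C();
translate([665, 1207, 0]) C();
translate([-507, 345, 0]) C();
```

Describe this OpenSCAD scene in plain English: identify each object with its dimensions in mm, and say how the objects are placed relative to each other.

A is a table: top 1587 mm (x) × 957 mm (y), 29 mm thick, upper face at z = 694 mm, on four 48×48 mm square legs, each inset 26 mm from the nearest pair of top edges, running from z = 0 to the bottom of the top.

B is an open-topped rectangular box: outside dimensions 303×448×60 mm, with a uniform wall and base thickness of 20 mm. The base is a full 303×448 slab on the floor; four walls sit on top of the base. The front and back walls (the −y and +y sides) span the full width; the two side walls fit between them.

C is a four-legged stool. The seat is a 257×267×40 mm slab whose top surface is at z = 400 mm; four square legs, each 26×26 mm in cross-section, run from the floor (z = 0) to the underside of the seat, each flush with a corner of the seat.

The open box is on top of the table. Three stools sit around the table at the −y, +y, −x sides.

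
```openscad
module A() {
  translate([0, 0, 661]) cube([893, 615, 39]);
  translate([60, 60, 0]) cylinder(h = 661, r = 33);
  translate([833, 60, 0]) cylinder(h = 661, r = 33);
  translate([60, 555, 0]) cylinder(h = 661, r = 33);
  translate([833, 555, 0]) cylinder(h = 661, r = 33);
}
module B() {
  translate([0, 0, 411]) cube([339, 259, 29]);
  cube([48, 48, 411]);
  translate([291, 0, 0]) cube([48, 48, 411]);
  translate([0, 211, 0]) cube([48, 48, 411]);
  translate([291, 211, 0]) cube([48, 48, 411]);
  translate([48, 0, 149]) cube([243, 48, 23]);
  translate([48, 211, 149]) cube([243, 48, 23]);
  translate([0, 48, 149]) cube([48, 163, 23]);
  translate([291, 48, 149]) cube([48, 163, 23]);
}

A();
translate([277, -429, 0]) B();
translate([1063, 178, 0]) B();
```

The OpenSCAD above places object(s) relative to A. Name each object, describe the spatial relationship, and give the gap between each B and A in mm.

Each stool's nearest face is 170 mm from the table's bounding box.

A is a table. B is a stool. Two stools sit around the table at the −y, +x sides. The gap between each stool and the table is 170 mm.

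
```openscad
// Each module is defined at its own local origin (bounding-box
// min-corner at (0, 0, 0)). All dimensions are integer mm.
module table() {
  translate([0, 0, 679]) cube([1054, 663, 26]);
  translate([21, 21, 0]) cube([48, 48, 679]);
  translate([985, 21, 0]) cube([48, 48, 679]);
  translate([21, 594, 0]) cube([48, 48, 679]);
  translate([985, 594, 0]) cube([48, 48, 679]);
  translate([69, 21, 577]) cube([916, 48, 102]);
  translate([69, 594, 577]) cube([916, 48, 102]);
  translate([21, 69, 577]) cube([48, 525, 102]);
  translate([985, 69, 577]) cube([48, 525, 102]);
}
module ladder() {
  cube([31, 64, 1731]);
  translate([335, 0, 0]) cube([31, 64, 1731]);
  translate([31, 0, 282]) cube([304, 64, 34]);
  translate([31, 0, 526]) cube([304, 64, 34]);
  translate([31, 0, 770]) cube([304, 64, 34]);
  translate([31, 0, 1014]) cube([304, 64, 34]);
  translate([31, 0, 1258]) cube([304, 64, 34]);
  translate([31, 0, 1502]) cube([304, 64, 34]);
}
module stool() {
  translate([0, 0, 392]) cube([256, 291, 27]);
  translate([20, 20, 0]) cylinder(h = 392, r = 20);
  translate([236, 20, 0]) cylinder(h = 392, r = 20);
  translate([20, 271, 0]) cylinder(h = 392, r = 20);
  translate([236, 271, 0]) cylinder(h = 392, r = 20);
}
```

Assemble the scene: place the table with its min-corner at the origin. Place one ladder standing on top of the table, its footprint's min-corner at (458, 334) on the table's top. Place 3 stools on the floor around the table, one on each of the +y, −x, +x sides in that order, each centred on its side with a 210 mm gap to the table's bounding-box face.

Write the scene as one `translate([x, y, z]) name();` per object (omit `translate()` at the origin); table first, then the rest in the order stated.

table();
translate([458, 334, 705]) ladder();
translate([399, 873, 0]) stool();
translate([-466, 186, 0]) stool();
translate([1264, 186, 0]) stool();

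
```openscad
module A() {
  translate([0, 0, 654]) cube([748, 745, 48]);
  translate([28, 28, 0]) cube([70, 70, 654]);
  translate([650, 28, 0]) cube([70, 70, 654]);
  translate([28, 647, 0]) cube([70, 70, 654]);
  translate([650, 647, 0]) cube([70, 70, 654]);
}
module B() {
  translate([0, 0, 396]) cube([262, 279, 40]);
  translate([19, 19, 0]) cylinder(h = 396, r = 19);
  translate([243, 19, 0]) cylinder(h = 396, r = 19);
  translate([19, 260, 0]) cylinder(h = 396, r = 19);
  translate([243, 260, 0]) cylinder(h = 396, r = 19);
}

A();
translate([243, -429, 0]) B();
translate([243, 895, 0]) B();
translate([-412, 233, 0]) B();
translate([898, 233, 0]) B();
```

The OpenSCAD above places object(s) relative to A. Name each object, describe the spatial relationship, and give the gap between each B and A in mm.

Each stool's nearest face is 150 mm from the table's bounding box.

A is a table. B is a stool. Four stools sit around the table at the −y, +y, −x, +x sides. The gap between each stool and the table is 150 mm.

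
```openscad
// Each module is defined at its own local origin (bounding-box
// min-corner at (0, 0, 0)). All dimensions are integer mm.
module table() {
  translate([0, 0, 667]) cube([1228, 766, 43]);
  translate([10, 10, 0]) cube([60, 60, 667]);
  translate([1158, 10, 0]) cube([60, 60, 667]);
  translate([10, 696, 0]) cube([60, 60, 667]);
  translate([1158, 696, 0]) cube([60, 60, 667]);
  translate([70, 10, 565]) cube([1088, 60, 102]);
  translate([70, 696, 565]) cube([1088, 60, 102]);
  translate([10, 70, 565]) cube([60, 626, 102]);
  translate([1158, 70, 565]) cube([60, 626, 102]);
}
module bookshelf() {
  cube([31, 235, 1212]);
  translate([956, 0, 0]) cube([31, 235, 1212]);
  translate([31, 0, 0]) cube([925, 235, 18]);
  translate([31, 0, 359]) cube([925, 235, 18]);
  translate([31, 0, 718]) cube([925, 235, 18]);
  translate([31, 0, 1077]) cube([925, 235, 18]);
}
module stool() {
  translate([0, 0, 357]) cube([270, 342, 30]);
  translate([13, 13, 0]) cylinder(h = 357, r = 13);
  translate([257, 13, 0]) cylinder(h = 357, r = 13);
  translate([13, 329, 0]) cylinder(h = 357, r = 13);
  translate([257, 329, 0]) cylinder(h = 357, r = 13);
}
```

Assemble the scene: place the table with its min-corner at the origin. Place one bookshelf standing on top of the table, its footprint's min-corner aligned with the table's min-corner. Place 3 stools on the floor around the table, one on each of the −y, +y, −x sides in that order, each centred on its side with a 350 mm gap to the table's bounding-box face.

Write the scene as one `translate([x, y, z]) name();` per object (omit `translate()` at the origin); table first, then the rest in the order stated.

table();
translate([0, 0, 710]) bookshelf();
translate([479, -692, 0]) stool();
translate([479, 1116, 0]) stool();
translate([-620, 212, 0]) stool();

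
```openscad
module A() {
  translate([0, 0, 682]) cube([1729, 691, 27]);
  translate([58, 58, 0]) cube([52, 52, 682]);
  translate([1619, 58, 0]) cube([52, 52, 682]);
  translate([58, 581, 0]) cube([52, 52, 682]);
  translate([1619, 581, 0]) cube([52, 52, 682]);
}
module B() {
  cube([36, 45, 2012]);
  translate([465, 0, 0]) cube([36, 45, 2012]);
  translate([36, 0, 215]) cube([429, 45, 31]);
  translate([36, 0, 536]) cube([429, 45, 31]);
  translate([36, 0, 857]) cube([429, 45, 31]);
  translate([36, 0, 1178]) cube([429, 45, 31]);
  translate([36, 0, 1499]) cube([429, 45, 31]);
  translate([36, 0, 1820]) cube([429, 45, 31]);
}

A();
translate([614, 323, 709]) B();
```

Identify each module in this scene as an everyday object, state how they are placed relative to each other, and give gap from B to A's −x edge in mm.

The ladder's min-x is at 614; the table's min-x is 0; gap = 614 mm.

A is a table. B is a ladder. The ladder is on top of the table, centred. The gap from the ladder to the table's −x edge is 614 mm.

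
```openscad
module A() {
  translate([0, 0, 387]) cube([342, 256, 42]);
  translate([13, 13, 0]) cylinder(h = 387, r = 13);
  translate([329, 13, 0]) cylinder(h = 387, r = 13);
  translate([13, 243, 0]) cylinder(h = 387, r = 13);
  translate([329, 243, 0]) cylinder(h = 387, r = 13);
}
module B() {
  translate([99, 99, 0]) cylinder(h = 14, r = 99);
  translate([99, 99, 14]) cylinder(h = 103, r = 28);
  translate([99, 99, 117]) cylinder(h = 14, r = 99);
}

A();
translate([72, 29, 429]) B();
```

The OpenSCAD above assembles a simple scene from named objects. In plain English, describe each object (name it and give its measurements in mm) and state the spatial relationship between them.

A is a simple wooden stool: a rectangular seat 342 mm (x) by 256 mm (y), 42 mm thick, top face at z = 429 mm, on four round legs, each 26 mm in diameter. The legs rest on z = 0, each leg's axis is inset half a diameter from the nearest pair of seat edges (so the leg's bounding box is flush with the corner).

B is a spool: two coaxial disc flanges of radius 99 mm and thickness 14 mm, joined by a core cylinder of radius 28 mm and height 103 mm. The lower flange rests on z = 0 and the three cylinders share a vertical axis.

The spool is on top of the stool, centred.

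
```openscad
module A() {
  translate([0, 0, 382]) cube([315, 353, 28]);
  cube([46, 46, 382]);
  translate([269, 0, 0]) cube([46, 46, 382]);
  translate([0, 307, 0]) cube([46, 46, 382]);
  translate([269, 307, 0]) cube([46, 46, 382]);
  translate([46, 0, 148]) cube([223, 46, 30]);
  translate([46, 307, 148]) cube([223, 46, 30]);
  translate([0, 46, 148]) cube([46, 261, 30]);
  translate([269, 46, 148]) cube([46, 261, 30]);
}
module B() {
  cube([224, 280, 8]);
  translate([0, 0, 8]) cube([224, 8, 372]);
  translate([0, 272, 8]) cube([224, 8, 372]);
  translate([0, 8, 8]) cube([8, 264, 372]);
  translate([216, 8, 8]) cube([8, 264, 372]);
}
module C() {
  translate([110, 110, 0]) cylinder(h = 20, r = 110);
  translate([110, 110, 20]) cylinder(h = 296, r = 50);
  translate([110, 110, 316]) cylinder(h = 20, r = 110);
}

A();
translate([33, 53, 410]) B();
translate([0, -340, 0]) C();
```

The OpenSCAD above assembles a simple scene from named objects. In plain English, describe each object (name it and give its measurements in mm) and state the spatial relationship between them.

A is a simple wooden stool: a rectangular seat 315 mm (x) by 353 mm (y), 28 mm thick, top face at z = 410 mm, on four square legs, each 46×46 mm in cross-section. The legs rest on z = 0, each flush with a corner of the seat. Four stretchers, 46 mm wide and 30 mm tall, connect adjacent legs with their undersides at z = 148 mm, each running between the inner faces of the legs it joins and aligned with the legs' outer faces on the other axis.

B is an open-topped rectangular box: outside dimensions 224×280×380 mm, with a uniform wall and base thickness of 8 mm. The base is a full 224×280 slab on the floor; four walls sit on top of the base. The front and back walls (the −y and +y sides) span the full width; the two side walls fit between them.

C is a spool: two coaxial disc flanges of radius 110 mm and thickness 20 mm, joined by a core cylinder of radius 50 mm and height 296 mm. The lower flange rests on z = 0 and the three cylinders share a vertical axis.

The open box is on top of the stool. The spool is on the floor beside the stool on its −y side.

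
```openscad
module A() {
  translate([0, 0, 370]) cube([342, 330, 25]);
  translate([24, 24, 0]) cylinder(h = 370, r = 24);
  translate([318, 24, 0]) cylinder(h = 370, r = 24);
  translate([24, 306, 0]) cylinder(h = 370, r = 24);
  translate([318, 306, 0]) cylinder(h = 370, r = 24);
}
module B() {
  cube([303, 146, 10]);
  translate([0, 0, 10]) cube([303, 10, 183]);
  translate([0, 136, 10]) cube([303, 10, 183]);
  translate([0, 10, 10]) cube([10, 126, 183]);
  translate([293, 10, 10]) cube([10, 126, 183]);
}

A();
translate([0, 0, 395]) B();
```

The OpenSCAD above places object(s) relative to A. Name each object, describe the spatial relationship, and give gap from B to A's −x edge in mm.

The open box's min-x is at 0; the stool's min-x is 0; gap = 0 mm.

A is a stool. B is an open box. The open box is on top of the stool. The gap from the open box to the stool's −x edge is 0 mm.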